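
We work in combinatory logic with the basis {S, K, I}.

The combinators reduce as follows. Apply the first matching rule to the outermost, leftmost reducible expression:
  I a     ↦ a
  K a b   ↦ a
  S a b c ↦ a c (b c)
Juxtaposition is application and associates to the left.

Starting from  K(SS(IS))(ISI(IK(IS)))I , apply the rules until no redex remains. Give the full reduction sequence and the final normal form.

  start: K(SS(IS))(ISI(IK(IS)))I
  →1  SS(IS)I
  →2  SI(ISI)
  →3  SI(SI)

Answer: normal form = SI(SI)  (in 3 steps)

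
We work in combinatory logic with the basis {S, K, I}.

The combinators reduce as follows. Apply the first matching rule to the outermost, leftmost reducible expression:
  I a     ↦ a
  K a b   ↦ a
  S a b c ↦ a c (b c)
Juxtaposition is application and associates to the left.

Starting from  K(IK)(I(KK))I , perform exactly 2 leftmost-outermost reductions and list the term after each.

Answer: after 2 steps: KI

Derivation:
  start: K(IK)(I(KK))I
  →1  IKI
  →2  KI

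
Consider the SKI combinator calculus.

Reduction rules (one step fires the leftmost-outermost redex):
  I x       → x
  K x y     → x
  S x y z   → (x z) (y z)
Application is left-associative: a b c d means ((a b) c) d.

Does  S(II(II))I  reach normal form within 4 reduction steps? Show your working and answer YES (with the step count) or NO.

  start: S(II(II))I
  step 1: S(I(II))I
  step 2: S(II)I
  step 3: SII

Answer: YES — reaches normal form SII in 3 ≤ 4 steps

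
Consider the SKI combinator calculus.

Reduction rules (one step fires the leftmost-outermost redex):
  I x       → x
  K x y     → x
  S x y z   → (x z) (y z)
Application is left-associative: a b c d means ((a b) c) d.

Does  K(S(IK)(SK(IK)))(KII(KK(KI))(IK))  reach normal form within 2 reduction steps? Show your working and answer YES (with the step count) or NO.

Answer: NO — after 2 steps the term is SK(SK(IK)), not yet normal

Derivation:
  start: K(S(IK)(SK(IK)))(KII(KK(KI))(IK))
  [1] S(IK)(SK(IK))
  [2] SK(SK(IK))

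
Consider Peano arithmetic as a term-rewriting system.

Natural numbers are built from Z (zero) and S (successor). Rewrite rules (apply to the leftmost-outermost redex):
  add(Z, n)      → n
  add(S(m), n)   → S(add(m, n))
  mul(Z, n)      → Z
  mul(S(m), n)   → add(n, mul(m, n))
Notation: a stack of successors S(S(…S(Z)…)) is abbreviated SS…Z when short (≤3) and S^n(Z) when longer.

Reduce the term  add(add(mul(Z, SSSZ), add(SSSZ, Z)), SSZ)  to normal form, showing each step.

  start: add(add(mul(Z, SSSZ), add(SSSZ, Z)), SSZ)
  [1] add(add(Z, add(SSSZ, Z)), SSZ)
  [2] add(add(SSSZ, Z), SSZ)
  [3] add(S(add(SSZ, Z)), SSZ)
  [4] S(add(add(SSZ, Z), SSZ))
  [5] S(add(S(add(SZ, Z)), SSZ))
  [6] S(S(add(add(SZ, Z), SSZ)))
  [7] S(S(add(S(add(Z, Z)), SSZ)))
  [8] S(S(S(add(add(Z, Z), SSZ))))
  [9] S(S(S(add(Z, SSZ))))
  [10] S^5(Z)

Answer: normal form = S^5(Z)  (in 10 steps)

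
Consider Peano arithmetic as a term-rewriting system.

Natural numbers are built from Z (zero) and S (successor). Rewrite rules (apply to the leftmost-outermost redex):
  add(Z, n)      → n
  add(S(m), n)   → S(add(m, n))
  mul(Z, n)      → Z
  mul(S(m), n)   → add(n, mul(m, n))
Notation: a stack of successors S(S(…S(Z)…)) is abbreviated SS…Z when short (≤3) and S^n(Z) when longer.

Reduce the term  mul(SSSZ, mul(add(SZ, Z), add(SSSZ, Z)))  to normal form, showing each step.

Answer: normal form = S^9(Z)  (in 52 steps)

Derivation:
  start: mul(SSSZ, mul(add(SZ, Z), add(SSSZ, Z)))
  [1] add(mul(add(SZ, Z), add(SSSZ, Z)), mul(SSZ, mul(add(SZ, Z), add(SSSZ, Z))))
  [2] add(mul(S(add(Z, Z)), add(SSSZ, Z)), mul(SSZ, mul(add(SZ, Z), add(SSSZ, Z))))
  [3] add(add(add(SSSZ, Z), mul(add(Z, Z), add(SSSZ, Z))), mul(SSZ, mul(add(SZ, Z), add(SSSZ, Z))))
  [4] add(add(S(add(SSZ, Z)), mul(add(Z, Z), add(SSSZ, Z))), mul(SSZ, mul(add(SZ, Z), add(SSSZ, Z))))
  [5] add(S(add(add(SSZ, Z), mul(add(Z, Z), add(SSSZ, Z)))), mul(SSZ, mul(add(SZ, Z), add(SSSZ, Z))))
  [6] S(add(add(add(SSZ, Z), mul(add(Z, Z), add(SSSZ, Z))), mul(SSZ, mul(add(SZ, Z), add(SSSZ, Z)))))
  [7] S(add(add(S(add(SZ, Z)), mul(add(Z, Z), add(SSSZ, Z))), mul(SSZ, mul(add(SZ, Z), add(SSSZ, Z)))))
  [8] S(add(S(add(add(SZ, Z), mul(add(Z, Z), add(SSSZ, Z)))), mul(SSZ, mul(add(SZ, Z), add(SSSZ, Z)))))
  [9] S(S(add(add(add(SZ, Z), mul(add(Z, Z), add(SSSZ, Z))), mul(SSZ, mul(add(SZ, Z), add(SSSZ, Z))))))
  [10] S(S(add(add(S(add(Z, Z)), mul(add(Z, Z), add(SSSZ, Z))), mul(SSZ, mul(add(SZ, Z), add(SSSZ, Z))))))
  [11] S(S(add(S(add(add(Z, Z), mul(add(Z, Z), add(SSSZ, Z)))), mul(SSZ, mul(add(SZ, Z), add(SSSZ, Z))))))
  [12] S(S(S(add(add(add(Z, Z), mul(add(Z, Z), add(SSSZ, Z))), mul(SSZ, mul(add(SZ, Z), add(SSSZ, Z)))))))
  [13] S(S(S(add(add(Z, mul(add(Z, Z), add(SSSZ, Z))), mul(SSZ, mul(add(SZ, Z), add(SSSZ, Z)))))))
  [14] S(S(S(add(mul(add(Z, Z), add(SSSZ, Z)), mul(SSZ, mul(add(SZ, Z), add(SSSZ, Z)))))))
  [15] S(S(S(add(mul(Z, add(SSSZ, Z)), mul(SSZ, mul(add(SZ, Z), add(SSSZ, Z)))))))
  [16] S(S(S(add(Z, mul(SSZ, mul(add(SZ, Z), add(SSSZ, Z)))))))
  [17] S(S(S(mul(SSZ, mul(add(SZ, Z), add(SSSZ, Z))))))
  [18] S(S(S(add(mul(add(SZ, Z), add(SSSZ, Z)), mul(SZ, mul(add(SZ, Z), add(SSSZ, Z)))))))
  [19] S(S(S(add(mul(S(add(Z, Z)), add(SSSZ, Z)), mul(SZ, mul(add(SZ, Z), add(SSSZ, Z)))))))
  [20] S(S(S(add(add(add(SSSZ, Z), mul(add(Z, Z), add(SSSZ, Z))), mul(SZ, mul(add(SZ, Z), add(SSSZ, Z)))))))
  [21] S(S(S(add(add(S(add(SSZ, Z)), mul(add(Z, Z), add(SSSZ, Z))), mul(SZ, mul(add(SZ, Z), add(SSSZ, Z)))))))
  [22] S(S(S(add(S(add(add(SSZ, Z), mul(add(Z, Z), add(SSSZ, Z)))), mul(SZ, mul(add(SZ, Z), add(SSSZ, Z)))))))
  [23] S(S(S(S(add(add(add(SSZ, Z), mul(add(Z, Z), add(SSSZ, Z))), mul(SZ, mul(add(SZ, Z), add(SSSZ, Z))))))))
  [24] S(S(S(S(add(add(S(add(SZ, Z)), mul(add(Z, Z), add(SSSZ, Z))), mul(SZ, mul(add(SZ, Z), add(SSSZ, Z))))))))
  [25] S(S(S(S(add(S(add(add(SZ, Z), mul(add(Z, Z), add(SSSZ, Z)))), mul(SZ, mul(add(SZ, Z), add(SSSZ, Z))))))))
  [26] S(S(S(S(S(add(add(add(SZ, Z), mul(add(Z, Z), add(SSSZ, Z))), mul(SZ, mul(add(SZ, Z), add(SSSZ, Z)))))))))
  [27] S(S(S(S(S(add(add(S(add(Z, Z)), mul(add(Z, Z), add(SSSZ, Z))), mul(SZ, mul(add(SZ, Z), add(SSSZ, Z)))))))))
  [28] S(S(S(S(S(add(S(add(add(Z, Z), mul(add(Z, Z), add(SSSZ, Z)))), mul(SZ, mul(add(SZ, Z), add(SSSZ, Z)))))))))
  [29] S(S(S(S(S(S(add(add(add(Z, Z), mul(add(Z, Z), add(SSSZ, Z))), mul(SZ, mul(add(SZ, Z), add(SSSZ, Z))))))))))
  [30] S(S(S(S(S(S(add(add(Z, mul(add(Z, Z), add(SSSZ, Z))), mul(SZ, mul(add(SZ, Z), add(SSSZ, Z))))))))))
  [31] S(S(S(S(S(S(add(mul(add(Z, Z), add(SSSZ, Z)), mul(SZ, mul(add(SZ, Z), add(SSSZ, Z))))))))))
  [32] S(S(S(S(S(S(add(mul(Z, add(SSSZ, Z)), mul(SZ, mul(add(SZ, Z), add(SSSZ, Z))))))))))
  [33] S(S(S(S(S(S(add(Z, mul(SZ, mul(add(SZ, Z), add(SSSZ, Z))))))))))
  [34] S(S(S(S(S(S(mul(SZ, mul(add(SZ, Z), add(SSSZ, Z)))))))))
  [35] S(S(S(S(S(S(add(mul(add(SZ, Z), add(SSSZ, Z)), mul(Z, mul(add(SZ, Z), add(SSSZ, Z))))))))))
  [36] S(S(S(S(S(S(add(mul(S(add(Z, Z)), add(SSSZ, Z)), mul(Z, mul(add(SZ, Z), add(SSSZ, Z))))))))))
  [37] S(S(S(S(S(S(add(add(add(SSSZ, Z), mul(add(Z, Z), add(SSSZ, Z))), mul(Z, mul(add(SZ, Z), add(SSSZ, Z))))))))))
  [38] S(S(S(S(S(S(add(add(S(add(SSZ, Z)), mul(add(Z, Z), add(SSSZ, Z))), mul(Z, mul(add(SZ, Z), add(SSSZ, Z))))))))))
  [39] S(S(S(S(S(S(add(S(add(add(SSZ, Z), mul(add(Z, Z), add(SSSZ, Z)))), mul(Z, mul(add(SZ, Z), add(SSSZ, Z))))))))))
  [40] S(S(S(S(S(S(S(add(add(add(SSZ, Z), mul(add(Z, Z), add(SSSZ, Z))), mul(Z, mul(add(SZ, Z), add(SSSZ, Z)))))))))))
  [41] S(S(S(S(S(S(S(add(add(S(add(SZ, Z)), mul(add(Z, Z), add(SSSZ, Z))), mul(Z, mul(add(SZ, Z), add(SSSZ, Z)))))))))))
  [42] S(S(S(S(S(S(S(add(S(add(add(SZ, Z), mul(add(Z, Z), add(SSSZ, Z)))), mul(Z, mul(add(SZ, Z), add(SSSZ, Z)))))))))))
  [43] S(S(S(S(S(S(S(S(add(add(add(SZ, Z), mul(add(Z, Z), add(SSSZ, Z))), mul(Z, mul(add(SZ, Z), add(SSSZ, Z))))))))))))
  [44] S(S(S(S(S(S(S(S(add(add(S(add(Z, Z)), mul(add(Z, Z), add(SSSZ, Z))), mul(Z, mul(add(SZ, Z), add(SSSZ, Z))))))))))))
  [45] S(S(S(S(S(S(S(S(add(S(add(add(Z, Z), mul(add(Z, Z), add(SSSZ, Z)))), mul(Z, mul(add(SZ, Z), add(SSSZ, Z))))))))))))
  [46] S(S(S(S(S(S(S(S(S(add(add(add(Z, Z), mul(add(Z, Z), add(SSSZ, Z))), mul(Z, mul(add(SZ, Z), add(SSSZ, Z)))))))))))))
  [47] S(S(S(S(S(S(S(S(S(add(add(Z, mul(add(Z, Z), add(SSSZ, Z))), mul(Z, mul(add(SZ, Z), add(SSSZ, Z)))))))))))))
  [48] S(S(S(S(S(S(S(S(S(add(mul(add(Z, Z), add(SSSZ, Z)), mul(Z, mul(add(SZ, Z), add(SSSZ, Z)))))))))))))
  [49] S(S(S(S(S(S(S(S(S(add(mul(Z, add(SSSZ, Z)), mul(Z, mul(add(SZ, Z), add(SSSZ, Z)))))))))))))
  [50] S(S(S(S(S(S(S(S(S(add(Z, mul(Z, mul(add(SZ, Z), add(SSSZ, Z)))))))))))))
  [51] S(S(S(S(S(S(S(S(S(mul(Z, mul(add(SZ, Z), add(SSSZ, Z))))))))))))
  [52] S^9(Z)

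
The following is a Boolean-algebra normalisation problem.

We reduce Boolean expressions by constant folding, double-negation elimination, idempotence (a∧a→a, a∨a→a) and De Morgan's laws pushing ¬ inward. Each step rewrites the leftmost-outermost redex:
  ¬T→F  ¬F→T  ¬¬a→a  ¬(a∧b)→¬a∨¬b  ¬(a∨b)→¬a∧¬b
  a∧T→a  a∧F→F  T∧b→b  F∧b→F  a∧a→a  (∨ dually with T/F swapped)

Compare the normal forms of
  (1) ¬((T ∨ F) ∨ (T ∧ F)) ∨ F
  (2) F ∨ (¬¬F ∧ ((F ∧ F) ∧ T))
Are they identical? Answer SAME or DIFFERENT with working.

Term A:
  start: ¬((T ∨ F) ∨ (T ∧ F)) ∨ F
  step 1: ¬((T ∨ F) ∨ (T ∧ F))
  step 2: ¬(T ∨ F) ∧ ¬(T ∧ F)
  step 3: (¬T ∧ ¬F) ∧ ¬(T ∧ F)
  step 4: (F ∧ ¬F) ∧ ¬(T ∧ F)
  step 5: F ∧ ¬(T ∧ F)
  step 6: F

Term B:
  start: F ∨ (¬¬F ∧ ((F ∧ F) ∧ T))
  step 1: ¬¬F ∧ ((F ∧ F) ∧ T)
  step 2: F ∧ ((F ∧ F) ∧ T)
  step 3: F

Answer: SAME — A ⇓ F, B ⇓ F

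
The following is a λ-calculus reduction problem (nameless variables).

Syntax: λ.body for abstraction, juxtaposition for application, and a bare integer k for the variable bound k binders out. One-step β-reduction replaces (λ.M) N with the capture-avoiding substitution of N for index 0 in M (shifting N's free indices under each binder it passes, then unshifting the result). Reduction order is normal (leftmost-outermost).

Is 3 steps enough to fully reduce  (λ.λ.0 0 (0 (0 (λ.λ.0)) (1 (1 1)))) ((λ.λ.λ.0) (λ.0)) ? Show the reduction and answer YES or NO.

  start: (λ.λ.0 0 (0 (0 (λ.λ.0)) (1 (1 1)))) ((λ.λ.λ.0) (λ.0))
  step 1: λ.0 0 (0 (0 (λ.λ.0)) ((λ.λ.λ.0) (λ.0) ((λ.λ.λ.0) (λ.0) ((λ.λ.λ.0) (λ.0)))))
  step 2: λ.0 0 (0 (0 (λ.λ.0)) ((λ.λ.0) ((λ.λ.λ.0) (λ.0) ((λ.λ.λ.0) (λ.0)))))
  step 3: λ.0 0 (0 (0 (λ.λ.0)) (λ.0))

Answer: YES — reaches normal form λ.0 0 (0 (0 (λ.λ.0)) (λ.0)) in 3 ≤ 3 steps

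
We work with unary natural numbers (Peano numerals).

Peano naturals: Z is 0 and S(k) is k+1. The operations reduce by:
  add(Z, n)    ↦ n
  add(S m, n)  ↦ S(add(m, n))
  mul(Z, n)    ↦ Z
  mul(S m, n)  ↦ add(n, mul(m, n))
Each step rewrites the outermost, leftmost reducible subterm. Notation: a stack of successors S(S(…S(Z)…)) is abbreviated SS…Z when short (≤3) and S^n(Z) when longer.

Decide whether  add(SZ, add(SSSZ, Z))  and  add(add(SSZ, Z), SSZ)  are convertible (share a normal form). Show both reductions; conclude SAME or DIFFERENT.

Answer: SAME — A ⇓ S^4(Z), B ⇓ S^4(Z)

Derivation:
Term A:
  start: add(SZ, add(SSSZ, Z))
  step 1: S(add(Z, add(SSSZ, Z)))
  step 2: S(add(SSSZ, Z))
  step 3: S(S(add(SSZ, Z)))
  step 4: S(S(S(add(SZ, Z))))
  step 5: S(S(S(S(add(Z, Z)))))
  step 6: S^4(Z)

Term B:
  start: add(add(SSZ, Z), SSZ)
  step 1: add(S(add(SZ, Z)), SSZ)
  step 2: S(add(add(SZ, Z), SSZ))
  step 3: S(add(S(add(Z, Z)), SSZ))
  step 4: S(S(add(add(Z, Z), SSZ)))
  step 5: S(S(add(Z, SSZ)))
  step 6: S^4(Z)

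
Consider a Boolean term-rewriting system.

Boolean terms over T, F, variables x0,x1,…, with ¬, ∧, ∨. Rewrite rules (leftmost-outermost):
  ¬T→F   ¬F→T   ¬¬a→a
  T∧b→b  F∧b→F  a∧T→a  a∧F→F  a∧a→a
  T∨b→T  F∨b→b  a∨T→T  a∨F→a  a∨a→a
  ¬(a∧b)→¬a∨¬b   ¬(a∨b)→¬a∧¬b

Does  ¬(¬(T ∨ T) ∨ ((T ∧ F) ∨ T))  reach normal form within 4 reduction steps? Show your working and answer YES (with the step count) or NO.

  start: ¬(¬(T ∨ T) ∨ ((T ∧ F) ∨ T))
  step 1: ¬¬(T ∨ T) ∧ ¬((T ∧ F) ∨ T)
  step 2: (T ∨ T) ∧ ¬((T ∧ F) ∨ T)
  step 3: T ∧ ¬((T ∧ F) ∨ T)
  step 4: ¬((T ∧ F) ∨ T)

Answer: NO — after 4 steps the term is ¬((T ∧ F) ∨ T), not yet normal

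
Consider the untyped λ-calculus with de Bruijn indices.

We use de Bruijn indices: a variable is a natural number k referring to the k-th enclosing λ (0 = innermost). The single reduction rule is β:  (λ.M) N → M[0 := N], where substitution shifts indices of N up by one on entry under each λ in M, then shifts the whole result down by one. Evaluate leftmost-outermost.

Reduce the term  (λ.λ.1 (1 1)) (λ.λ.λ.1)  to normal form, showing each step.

  start: (λ.λ.1 (1 1)) (λ.λ.λ.1)
  step 1: λ.(λ.λ.λ.1) ((λ.λ.λ.1) (λ.λ.λ.1))
  step 2: λ.λ.λ.1

Answer: normal form = λ.λ.λ.1  (in 2 steps)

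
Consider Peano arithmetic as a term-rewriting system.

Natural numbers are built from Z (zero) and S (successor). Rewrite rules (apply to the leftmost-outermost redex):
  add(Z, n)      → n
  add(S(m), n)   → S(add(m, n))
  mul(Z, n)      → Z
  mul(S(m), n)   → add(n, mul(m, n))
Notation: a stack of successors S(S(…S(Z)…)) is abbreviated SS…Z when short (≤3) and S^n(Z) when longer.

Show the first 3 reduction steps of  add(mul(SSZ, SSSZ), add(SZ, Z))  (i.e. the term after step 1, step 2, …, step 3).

  start: add(mul(SSZ, SSSZ), add(SZ, Z))
  →1  add(add(SSSZ, mul(SZ, SSSZ)), add(SZ, Z))
  →2  add(S(add(SSZ, mul(SZ, SSSZ))), add(SZ, Z))
  →3  S(add(add(SSZ, mul(SZ, SSSZ)), add(SZ, Z)))

Answer: after 3 steps: S(add(add(SSZ, mul(SZ, SSSZ)), add(SZ, Z)))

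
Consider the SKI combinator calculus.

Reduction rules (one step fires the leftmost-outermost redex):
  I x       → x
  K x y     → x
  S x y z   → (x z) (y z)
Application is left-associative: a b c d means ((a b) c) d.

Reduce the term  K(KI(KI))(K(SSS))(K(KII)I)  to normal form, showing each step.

  start: K(KI(KI))(K(SSS))(K(KII)I)
  [1] KI(KI)(K(KII)I)
  [2] I(K(KII)I)
  [3] K(KII)I
  [4] KII
  [5] I

Answer: normal form = I  (in 5 steps)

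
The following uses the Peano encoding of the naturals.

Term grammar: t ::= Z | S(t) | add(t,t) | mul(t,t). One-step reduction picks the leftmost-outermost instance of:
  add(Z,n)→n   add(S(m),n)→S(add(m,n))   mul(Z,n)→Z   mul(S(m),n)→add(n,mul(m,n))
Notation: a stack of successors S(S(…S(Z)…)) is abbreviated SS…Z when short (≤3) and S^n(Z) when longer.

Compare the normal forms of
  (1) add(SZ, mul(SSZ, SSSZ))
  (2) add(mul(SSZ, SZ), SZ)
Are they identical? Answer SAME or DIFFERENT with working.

Answer: DIFFERENT — A ⇓ S^7(Z), B ⇓ SSSZ

Derivation:
Term A:
  start: add(SZ, mul(SSZ, SSSZ))
  step 1: S(add(Z, mul(SSZ, SSSZ)))
  step 2: S(mul(SSZ, SSSZ))
  step 3: S(add(SSSZ, mul(SZ, SSSZ)))
  step 4: S(S(add(SSZ, mul(SZ, SSSZ))))
  step 5: S(S(S(add(SZ, mul(SZ, SSSZ)))))
  step 6: S(S(S(S(add(Z, mul(SZ, SSSZ))))))
  step 7: S(S(S(S(mul(SZ, SSSZ)))))
  step 8: S(S(S(S(add(SSSZ, mul(Z, SSSZ))))))
  step 9: S(S(S(S(S(add(SSZ, mul(Z, SSSZ)))))))
  step 10: S(S(S(S(S(S(add(SZ, mul(Z, SSSZ))))))))
  step 11: S(S(S(S(S(S(S(add(Z, mul(Z, SSSZ)))))))))
  step 12: S(S(S(S(S(S(S(mul(Z, SSSZ))))))))
  step 13: S^7(Z)

Term B:
  start: add(mul(SSZ, SZ), SZ)
  step 1: add(add(SZ, mul(SZ, SZ)), SZ)
  step 2: add(S(add(Z, mul(SZ, SZ))), SZ)
  step 3: S(add(add(Z, mul(SZ, SZ)), SZ))
  step 4: S(add(mul(SZ, SZ), SZ))
  step 5: S(add(add(SZ, mul(Z, SZ)), SZ))
  step 6: S(add(S(add(Z, mul(Z, SZ))), SZ))
  step 7: S(S(add(add(Z, mul(Z, SZ)), SZ)))
  step 8: S(S(add(mul(Z, SZ), SZ)))
  step 9: S(S(add(Z, SZ)))
  step 10: SSSZ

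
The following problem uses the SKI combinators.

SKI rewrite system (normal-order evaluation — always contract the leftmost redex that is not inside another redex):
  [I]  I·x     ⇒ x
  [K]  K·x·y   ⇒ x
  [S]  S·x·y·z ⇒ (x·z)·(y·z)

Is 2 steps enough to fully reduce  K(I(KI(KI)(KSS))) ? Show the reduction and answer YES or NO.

  start: K(I(KI(KI)(KSS)))
  step 1: K(KI(KI)(KSS))
  step 2: K(I(KSS))

Answer: NO — after 2 steps the term is K(I(KSS)), not yet normal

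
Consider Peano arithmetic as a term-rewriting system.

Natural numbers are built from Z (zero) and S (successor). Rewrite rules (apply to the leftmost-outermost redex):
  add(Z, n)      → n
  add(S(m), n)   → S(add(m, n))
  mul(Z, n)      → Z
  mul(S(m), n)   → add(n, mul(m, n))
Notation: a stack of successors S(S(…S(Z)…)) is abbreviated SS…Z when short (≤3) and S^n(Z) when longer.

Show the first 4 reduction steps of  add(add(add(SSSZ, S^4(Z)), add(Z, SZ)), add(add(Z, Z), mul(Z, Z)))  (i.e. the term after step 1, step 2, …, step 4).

Answer: after 4 steps: S(add(add(S(add(SZ, S^4(Z))), add(Z, SZ)), add(add(Z, Z), mul(Z, Z))))

Derivation:
  start: add(add(add(SSSZ, S^4(Z)), add(Z, SZ)), add(add(Z, Z), mul(Z, Z)))
  [1] add(add(S(add(SSZ, S^4(Z))), add(Z, SZ)), add(add(Z, Z), mul(Z, Z)))
  [2] add(S(add(add(SSZ, S^4(Z)), add(Z, SZ))), add(add(Z, Z), mul(Z, Z)))
  [3] S(add(add(add(SSZ, S^4(Z)), add(Z, SZ)), add(add(Z, Z), mul(Z, Z))))
  [4] S(add(add(S(add(SZ, S^4(Z))), add(Z, SZ)), add(add(Z, Z), mul(Z, Z))))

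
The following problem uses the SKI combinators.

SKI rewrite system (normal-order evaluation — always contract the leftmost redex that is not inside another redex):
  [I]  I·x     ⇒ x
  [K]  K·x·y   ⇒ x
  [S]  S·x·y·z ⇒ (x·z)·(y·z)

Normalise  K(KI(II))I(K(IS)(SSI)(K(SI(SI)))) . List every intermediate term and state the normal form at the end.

Answer: normal form = S(K(SI(SI)))  (in 5 steps)

Derivation:
  start: K(KI(II))I(K(IS)(SSI)(K(SI(SI))))
  step 1: KI(II)(K(IS)(SSI)(K(SI(SI))))
  step 2: I(K(IS)(SSI)(K(SI(SI))))
  step 3: K(IS)(SSI)(K(SI(SI)))
  step 4: IS(K(SI(SI)))
  step 5: S(K(SI(SI)))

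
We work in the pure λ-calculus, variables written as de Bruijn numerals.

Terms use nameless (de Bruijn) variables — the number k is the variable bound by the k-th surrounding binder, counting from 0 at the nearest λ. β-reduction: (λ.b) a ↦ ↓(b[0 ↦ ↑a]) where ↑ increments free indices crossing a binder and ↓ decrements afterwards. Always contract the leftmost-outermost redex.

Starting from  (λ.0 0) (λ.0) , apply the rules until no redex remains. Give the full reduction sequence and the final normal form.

Answer: normal form = λ.0  (in 2 steps)

Derivation:
  start: (λ.0 0) (λ.0)
  [1] (λ.0) (λ.0)
  [2] λ.0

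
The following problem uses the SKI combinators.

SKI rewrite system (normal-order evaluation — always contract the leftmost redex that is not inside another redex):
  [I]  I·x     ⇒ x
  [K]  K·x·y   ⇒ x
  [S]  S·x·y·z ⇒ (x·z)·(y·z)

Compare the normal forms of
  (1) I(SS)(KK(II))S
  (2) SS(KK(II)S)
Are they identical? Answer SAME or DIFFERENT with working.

Term A:
  start: I(SS)(KK(II))S
  step 1: SS(KK(II))S
  step 2: SS(KK(II)S)
  step 3: SS(KS)

Term B:
  start: SS(KK(II)S)
  step 1: SS(KS)

Answer: SAME — A ⇓ SS(KS), B ⇓ SS(KS)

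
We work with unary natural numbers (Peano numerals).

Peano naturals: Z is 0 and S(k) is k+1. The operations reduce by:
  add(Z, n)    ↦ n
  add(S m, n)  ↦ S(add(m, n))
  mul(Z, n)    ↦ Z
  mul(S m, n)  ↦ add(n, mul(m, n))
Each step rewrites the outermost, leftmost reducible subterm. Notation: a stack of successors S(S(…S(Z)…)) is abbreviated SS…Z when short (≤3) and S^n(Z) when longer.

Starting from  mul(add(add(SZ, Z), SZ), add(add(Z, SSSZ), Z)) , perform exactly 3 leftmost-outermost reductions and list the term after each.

  start: mul(add(add(SZ, Z), SZ), add(add(Z, SSSZ), Z))
  step 1: mul(add(S(add(Z, Z)), SZ), add(add(Z, SSSZ), Z))
  step 2: mul(S(add(add(Z, Z), SZ)), add(add(Z, SSSZ), Z))
  step 3: add(add(add(Z, SSSZ), Z), mul(add(add(Z, Z), SZ), add(add(Z, SSSZ), Z)))

Answer: after 3 steps: add(add(add(Z, SSSZ), Z), mul(add(add(Z, Z), SZ), add(add(Z, SSSZ), Z)))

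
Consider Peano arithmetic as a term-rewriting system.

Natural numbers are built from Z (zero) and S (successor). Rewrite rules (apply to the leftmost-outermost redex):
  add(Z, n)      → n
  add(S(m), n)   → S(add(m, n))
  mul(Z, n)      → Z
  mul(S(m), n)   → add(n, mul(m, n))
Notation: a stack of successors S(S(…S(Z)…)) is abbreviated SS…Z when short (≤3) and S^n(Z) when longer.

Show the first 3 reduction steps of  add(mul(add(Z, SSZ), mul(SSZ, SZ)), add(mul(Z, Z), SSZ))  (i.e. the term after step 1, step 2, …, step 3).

Answer: after 3 steps: add(add(add(SZ, mul(SZ, SZ)), mul(SZ, mul(SSZ, SZ))), add(mul(Z, Z), SSZ))

Reduction:
  start: add(mul(add(Z, SSZ), mul(SSZ, SZ)), add(mul(Z, Z), SSZ))
  step 1: add(mul(SSZ, mul(SSZ, SZ)), add(mul(Z, Z), SSZ))
  step 2: add(add(mul(SSZ, SZ), mul(SZ, mul(SSZ, SZ))), add(mul(Z, Z), SSZ))
  step 3: add(add(add(SZ, mul(SZ, SZ)), mul(SZ, mul(SSZ, SZ))), add(mul(Z, Z), SSZ))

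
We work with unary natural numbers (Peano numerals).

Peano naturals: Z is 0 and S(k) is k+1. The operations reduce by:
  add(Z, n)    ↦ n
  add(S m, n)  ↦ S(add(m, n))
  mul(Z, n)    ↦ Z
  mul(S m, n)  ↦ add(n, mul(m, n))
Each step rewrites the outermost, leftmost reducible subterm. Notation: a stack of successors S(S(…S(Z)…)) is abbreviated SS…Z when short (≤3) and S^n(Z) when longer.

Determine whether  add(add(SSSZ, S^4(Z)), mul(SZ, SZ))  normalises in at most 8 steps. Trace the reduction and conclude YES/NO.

Answer: NO — after 8 steps the term is S(S(S(S(add(SSSZ, mul(SZ, SZ)))))), not yet normal

Working:
  start: add(add(SSSZ, S^4(Z)), mul(SZ, SZ))
  step 1: add(S(add(SSZ, S^4(Z))), mul(SZ, SZ))
  step 2: S(add(add(SSZ, S^4(Z)), mul(SZ, SZ)))
  step 3: S(add(S(add(SZ, S^4(Z))), mul(SZ, SZ)))
  step 4: S(S(add(add(SZ, S^4(Z)), mul(SZ, SZ))))
  step 5: S(S(add(S(add(Z, S^4(Z))), mul(SZ, SZ))))
  step 6: S(S(S(add(add(Z, S^4(Z)), mul(SZ, SZ)))))
  step 7: S(S(S(add(S^4(Z), mul(SZ, SZ)))))
  step 8: S(S(S(S(add(SSSZ, mul(SZ, SZ))))))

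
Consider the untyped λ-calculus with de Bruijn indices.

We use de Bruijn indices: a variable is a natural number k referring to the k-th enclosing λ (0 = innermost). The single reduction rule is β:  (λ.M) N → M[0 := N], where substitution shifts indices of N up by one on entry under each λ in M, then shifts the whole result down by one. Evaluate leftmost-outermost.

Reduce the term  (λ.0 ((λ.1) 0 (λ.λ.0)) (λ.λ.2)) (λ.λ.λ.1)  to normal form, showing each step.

  start: (λ.0 ((λ.1) 0 (λ.λ.0)) (λ.λ.2)) (λ.λ.λ.1)
  →1  (λ.λ.λ.1) ((λ.λ.λ.λ.1) (λ.λ.λ.1) (λ.λ.0)) (λ.λ.λ.λ.λ.1)
  →2  (λ.λ.1) (λ.λ.λ.λ.λ.1)
  →3  λ.λ.λ.λ.λ.λ.1

Answer: normal form = λ.λ.λ.λ.λ.λ.1  (in 3 steps)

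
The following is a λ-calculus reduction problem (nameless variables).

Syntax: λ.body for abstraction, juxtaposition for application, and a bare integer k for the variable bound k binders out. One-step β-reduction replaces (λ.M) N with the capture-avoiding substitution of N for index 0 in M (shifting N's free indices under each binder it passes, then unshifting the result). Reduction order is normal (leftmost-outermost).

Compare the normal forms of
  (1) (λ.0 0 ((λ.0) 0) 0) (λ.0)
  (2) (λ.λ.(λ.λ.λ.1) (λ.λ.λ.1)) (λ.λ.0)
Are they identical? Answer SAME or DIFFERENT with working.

Term A:
  start: (λ.0 0 ((λ.0) 0) 0) (λ.0)
  [1] (λ.0) (λ.0) ((λ.0) (λ.0)) (λ.0)
  [2] (λ.0) ((λ.0) (λ.0)) (λ.0)
  [3] (λ.0) (λ.0) (λ.0)
  [4] (λ.0) (λ.0)
  [5] λ.0

Term B:
  start: (λ.λ.(λ.λ.λ.1) (λ.λ.λ.1)) (λ.λ.0)
  [1] λ.(λ.λ.λ.1) (λ.λ.λ.1)
  [2] λ.λ.λ.1

Answer: DIFFERENT — A ⇓ λ.0, B ⇓ λ.λ.λ.1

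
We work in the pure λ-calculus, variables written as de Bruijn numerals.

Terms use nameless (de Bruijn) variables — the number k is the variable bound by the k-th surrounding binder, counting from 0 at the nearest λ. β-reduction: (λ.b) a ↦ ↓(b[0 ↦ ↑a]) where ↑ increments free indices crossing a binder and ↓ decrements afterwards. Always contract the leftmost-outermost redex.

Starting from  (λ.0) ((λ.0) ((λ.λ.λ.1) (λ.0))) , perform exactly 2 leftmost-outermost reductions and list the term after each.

Answer: after 2 steps: (λ.λ.λ.1) (λ.0)

Working:
  start: (λ.0) ((λ.0) ((λ.λ.λ.1) (λ.0)))
  [1] (λ.0) ((λ.λ.λ.1) (λ.0))
  [2] (λ.λ.λ.1) (λ.0)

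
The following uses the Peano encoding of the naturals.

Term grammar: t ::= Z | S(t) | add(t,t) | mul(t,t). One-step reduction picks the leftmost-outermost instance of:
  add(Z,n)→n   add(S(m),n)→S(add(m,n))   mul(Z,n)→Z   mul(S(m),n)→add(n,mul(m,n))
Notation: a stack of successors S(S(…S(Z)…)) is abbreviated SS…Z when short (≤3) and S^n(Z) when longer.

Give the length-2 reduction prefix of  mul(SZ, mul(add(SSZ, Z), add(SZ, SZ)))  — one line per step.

  start: mul(SZ, mul(add(SSZ, Z), add(SZ, SZ)))
  →1  add(mul(add(SSZ, Z), add(SZ, SZ)), mul(Z, mul(add(SSZ, Z), add(SZ, SZ))))
  →2  add(mul(S(add(SZ, Z)), add(SZ, SZ)), mul(Z, mul(add(SSZ, Z), add(SZ, SZ))))

Answer: after 2 steps: add(mul(S(add(SZ, Z)), add(SZ, SZ)), mul(Z, mul(add(SSZ, Z), add(SZ, SZ))))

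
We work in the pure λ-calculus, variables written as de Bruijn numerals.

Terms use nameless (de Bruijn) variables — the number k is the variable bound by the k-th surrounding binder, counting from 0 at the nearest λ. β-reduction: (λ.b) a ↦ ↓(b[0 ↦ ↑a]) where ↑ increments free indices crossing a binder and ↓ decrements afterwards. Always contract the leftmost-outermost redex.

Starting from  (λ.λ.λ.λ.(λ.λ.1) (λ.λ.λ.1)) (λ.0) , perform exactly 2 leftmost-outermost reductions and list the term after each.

  start: (λ.λ.λ.λ.(λ.λ.1) (λ.λ.λ.1)) (λ.0)
  →1  λ.λ.λ.(λ.λ.1) (λ.λ.λ.1)
  →2  λ.λ.λ.λ.λ.λ.λ.1

Answer: after 2 steps: λ.λ.λ.λ.λ.λ.λ.1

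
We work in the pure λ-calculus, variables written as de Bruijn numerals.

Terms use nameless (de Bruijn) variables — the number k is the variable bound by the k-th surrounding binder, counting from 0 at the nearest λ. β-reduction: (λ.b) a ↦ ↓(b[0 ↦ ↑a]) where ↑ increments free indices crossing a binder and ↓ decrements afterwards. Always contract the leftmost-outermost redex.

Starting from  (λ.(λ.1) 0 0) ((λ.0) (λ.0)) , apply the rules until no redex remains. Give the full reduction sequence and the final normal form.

  start: (λ.(λ.1) 0 0) ((λ.0) (λ.0))
  [1] (λ.(λ.0) (λ.0)) ((λ.0) (λ.0)) ((λ.0) (λ.0))
  [2] (λ.0) (λ.0) ((λ.0) (λ.0))
  [3] (λ.0) ((λ.0) (λ.0))
  [4] (λ.0) (λ.0)
  [5] λ.0

Answer: normal form = λ.0  (in 5 steps)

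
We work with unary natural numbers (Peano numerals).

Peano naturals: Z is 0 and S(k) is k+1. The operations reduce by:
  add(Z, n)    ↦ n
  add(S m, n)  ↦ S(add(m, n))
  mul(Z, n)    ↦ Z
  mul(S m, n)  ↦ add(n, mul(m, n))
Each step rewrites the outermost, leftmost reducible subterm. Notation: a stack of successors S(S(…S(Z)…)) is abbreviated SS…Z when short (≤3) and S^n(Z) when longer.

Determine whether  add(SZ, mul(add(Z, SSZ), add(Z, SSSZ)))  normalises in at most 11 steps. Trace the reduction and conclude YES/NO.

  start: add(SZ, mul(add(Z, SSZ), add(Z, SSSZ)))
  step 1: S(add(Z, mul(add(Z, SSZ), add(Z, SSSZ))))
  step 2: S(mul(add(Z, SSZ), add(Z, SSSZ)))
  step 3: S(mul(SSZ, add(Z, SSSZ)))
  step 4: S(add(add(Z, SSSZ), mul(SZ, add(Z, SSSZ))))
  step 5: S(add(SSSZ, mul(SZ, add(Z, SSSZ))))
  step 6: S(S(add(SSZ, mul(SZ, add(Z, SSSZ)))))
  step 7: S(S(S(add(SZ, mul(SZ, add(Z, SSSZ))))))
  step 8: S(S(S(S(add(Z, mul(SZ, add(Z, SSSZ)))))))
  step 9: S(S(S(S(mul(SZ, add(Z, SSSZ))))))
  step 10: S(S(S(S(add(add(Z, SSSZ), mul(Z, add(Z, SSSZ)))))))
  step 11: S(S(S(S(add(SSSZ, mul(Z, add(Z, SSSZ)))))))

Answer: NO — after 11 steps the term is S(S(S(S(add(SSSZ, mul(Z, add(Z, SSSZ))))))), not yet normal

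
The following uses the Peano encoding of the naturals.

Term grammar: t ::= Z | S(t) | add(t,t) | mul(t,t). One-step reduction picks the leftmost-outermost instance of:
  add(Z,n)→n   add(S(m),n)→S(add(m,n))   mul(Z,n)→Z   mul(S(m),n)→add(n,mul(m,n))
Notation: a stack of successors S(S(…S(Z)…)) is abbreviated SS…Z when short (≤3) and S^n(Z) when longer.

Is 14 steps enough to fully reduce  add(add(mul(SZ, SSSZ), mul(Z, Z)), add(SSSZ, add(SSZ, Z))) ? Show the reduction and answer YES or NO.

  start: add(add(mul(SZ, SSSZ), mul(Z, Z)), add(SSSZ, add(SSZ, Z)))
  →1  add(add(add(SSSZ, mul(Z, SSSZ)), mul(Z, Z)), add(SSSZ, add(SSZ, Z)))
  →2  add(add(S(add(SSZ, mul(Z, SSSZ))), mul(Z, Z)), add(SSSZ, add(SSZ, Z)))
  →3  add(S(add(add(SSZ, mul(Z, SSSZ)), mul(Z, Z))), add(SSSZ, add(SSZ, Z)))
  →4  S(add(add(add(SSZ, mul(Z, SSSZ)), mul(Z, Z)), add(SSSZ, add(SSZ, Z))))
  →5  S(add(add(S(add(SZ, mul(Z, SSSZ))), mul(Z, Z)), add(SSSZ, add(SSZ, Z))))
  →6  S(add(S(add(add(SZ, mul(Z, SSSZ)), mul(Z, Z))), add(SSSZ, add(SSZ, Z))))
  →7  S(S(add(add(add(SZ, mul(Z, SSSZ)), mul(Z, Z)), add(SSSZ, add(SSZ, Z)))))
  →8  S(S(add(add(S(add(Z, mul(Z, SSSZ))), mul(Z, Z)), add(SSSZ, add(SSZ, Z)))))
  →9  S(S(add(S(add(add(Z, mul(Z, SSSZ)), mul(Z, Z))), add(SSSZ, add(SSZ, Z)))))
  →10  S(S(S(add(add(add(Z, mul(Z, SSSZ)), mul(Z, Z)), add(SSSZ, add(SSZ, Z))))))
  →11  S(S(S(add(add(mul(Z, SSSZ), mul(Z, Z)), add(SSSZ, add(SSZ, Z))))))
  →12  S(S(S(add(add(Z, mul(Z, Z)), add(SSSZ, add(SSZ, Z))))))
  →13  S(S(S(add(mul(Z, Z), add(SSSZ, add(SSZ, Z))))))
  →14  S(S(S(add(Z, add(SSSZ, add(SSZ, Z))))))

Answer: NO — after 14 steps the term is S(S(S(add(Z, add(SSSZ, add(SSZ, Z)))))), not yet normal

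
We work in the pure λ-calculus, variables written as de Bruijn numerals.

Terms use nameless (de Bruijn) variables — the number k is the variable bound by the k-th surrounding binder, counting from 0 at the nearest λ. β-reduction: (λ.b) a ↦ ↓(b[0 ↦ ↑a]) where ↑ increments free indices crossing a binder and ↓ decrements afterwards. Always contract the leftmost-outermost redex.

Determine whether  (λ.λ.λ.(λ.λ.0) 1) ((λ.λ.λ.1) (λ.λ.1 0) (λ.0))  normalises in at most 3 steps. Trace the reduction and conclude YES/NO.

  start: (λ.λ.λ.(λ.λ.0) 1) ((λ.λ.λ.1) (λ.λ.1 0) (λ.0))
  →1  λ.λ.(λ.λ.0) 1
  →2  λ.λ.λ.0

Answer: YES — reaches normal form λ.λ.λ.0 in 2 ≤ 3 steps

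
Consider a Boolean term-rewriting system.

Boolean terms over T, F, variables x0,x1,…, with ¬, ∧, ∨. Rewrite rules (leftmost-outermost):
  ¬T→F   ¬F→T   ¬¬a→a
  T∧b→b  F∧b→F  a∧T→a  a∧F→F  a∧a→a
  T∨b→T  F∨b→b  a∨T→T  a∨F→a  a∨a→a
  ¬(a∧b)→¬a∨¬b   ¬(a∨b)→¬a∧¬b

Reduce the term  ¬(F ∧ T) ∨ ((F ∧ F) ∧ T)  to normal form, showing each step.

Answer: normal form = T  (in 4 steps)

Derivation:
  start: ¬(F ∧ T) ∨ ((F ∧ F) ∧ T)
  →1  (¬F ∨ ¬T) ∨ ((F ∧ F) ∧ T)
  →2  (T ∨ ¬T) ∨ ((F ∧ F) ∧ T)
  →3  T ∨ ((F ∧ F) ∧ T)
  →4  T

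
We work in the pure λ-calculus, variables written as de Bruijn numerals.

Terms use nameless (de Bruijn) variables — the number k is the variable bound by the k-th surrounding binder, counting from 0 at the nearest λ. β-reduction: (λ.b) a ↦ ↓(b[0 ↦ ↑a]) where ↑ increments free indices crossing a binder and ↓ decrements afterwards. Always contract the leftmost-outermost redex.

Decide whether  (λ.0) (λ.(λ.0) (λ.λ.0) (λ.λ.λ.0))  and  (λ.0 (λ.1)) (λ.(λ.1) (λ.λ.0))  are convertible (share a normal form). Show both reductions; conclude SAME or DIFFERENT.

Answer: SAME — A ⇓ λ.λ.0, B ⇓ λ.λ.0

Working:
Term A:
  start: (λ.0) (λ.(λ.0) (λ.λ.0) (λ.λ.λ.0))
  →1  λ.(λ.0) (λ.λ.0) (λ.λ.λ.0)
  →2  λ.(λ.λ.0) (λ.λ.λ.0)
  →3  λ.λ.0

Term B:
  start: (λ.0 (λ.1)) (λ.(λ.1) (λ.λ.0))
  →1  (λ.(λ.1) (λ.λ.0)) (λ.λ.(λ.1) (λ.λ.0))
  →2  (λ.λ.λ.(λ.1) (λ.λ.0)) (λ.λ.0)
  →3  λ.λ.(λ.1) (λ.λ.0)
  →4  λ.λ.0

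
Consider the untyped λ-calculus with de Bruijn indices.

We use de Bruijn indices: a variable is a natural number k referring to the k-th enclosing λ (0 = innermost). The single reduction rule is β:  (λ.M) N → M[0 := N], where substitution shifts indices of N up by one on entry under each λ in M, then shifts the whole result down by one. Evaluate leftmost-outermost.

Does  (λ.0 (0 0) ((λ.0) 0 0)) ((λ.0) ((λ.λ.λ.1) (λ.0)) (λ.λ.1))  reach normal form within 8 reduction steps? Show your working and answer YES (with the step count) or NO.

Answer: NO — after 8 steps the term is λ.(λ.λ.λ.1) (λ.0) (λ.λ.1) ((λ.0) ((λ.λ.λ.1) (λ.0)) (λ.λ.1)), not yet normal

Working:
  start: (λ.0 (0 0) ((λ.0) 0 0)) ((λ.0) ((λ.λ.λ.1) (λ.0)) (λ.λ.1))
  step 1: (λ.0) ((λ.λ.λ.1) (λ.0)) (λ.λ.1) ((λ.0) ((λ.λ.λ.1) (λ.0)) (λ.λ.1) ((λ.0) ((λ.λ.λ.1) (λ.0)) (λ.λ.1))) ((λ.0) ((λ.0) ((λ.λ.λ.1) (λ.0)) (λ.λ.1)) ((λ.0) ((λ.λ.λ.1) (λ.0)) (λ.λ.1)))
  step 2: (λ.λ.λ.1) (λ.0) (λ.λ.1) ((λ.0) ((λ.λ.λ.1) (λ.0)) (λ.λ.1) ((λ.0) ((λ.λ.λ.1) (λ.0)) (λ.λ.1))) ((λ.0) ((λ.0) ((λ.λ.λ.1) (λ.0)) (λ.λ.1)) ((λ.0) ((λ.λ.λ.1) (λ.0)) (λ.λ.1)))
  step 3: (λ.λ.1) (λ.λ.1) ((λ.0) ((λ.λ.λ.1) (λ.0)) (λ.λ.1) ((λ.0) ((λ.λ.λ.1) (λ.0)) (λ.λ.1))) ((λ.0) ((λ.0) ((λ.λ.λ.1) (λ.0)) (λ.λ.1)) ((λ.0) ((λ.λ.λ.1) (λ.0)) (λ.λ.1)))
  step 4: (λ.λ.λ.1) ((λ.0) ((λ.λ.λ.1) (λ.0)) (λ.λ.1) ((λ.0) ((λ.λ.λ.1) (λ.0)) (λ.λ.1))) ((λ.0) ((λ.0) ((λ.λ.λ.1) (λ.0)) (λ.λ.1)) ((λ.0) ((λ.λ.λ.1) (λ.0)) (λ.λ.1)))
  step 5: (λ.λ.1) ((λ.0) ((λ.0) ((λ.λ.λ.1) (λ.0)) (λ.λ.1)) ((λ.0) ((λ.λ.λ.1) (λ.0)) (λ.λ.1)))
  step 6: λ.(λ.0) ((λ.0) ((λ.λ.λ.1) (λ.0)) (λ.λ.1)) ((λ.0) ((λ.λ.λ.1) (λ.0)) (λ.λ.1))
  step 7: λ.(λ.0) ((λ.λ.λ.1) (λ.0)) (λ.λ.1) ((λ.0) ((λ.λ.λ.1) (λ.0)) (λ.λ.1))
  step 8: λ.(λ.λ.λ.1) (λ.0) (λ.λ.1) ((λ.0) ((λ.λ.λ.1) (λ.0)) (λ.λ.1))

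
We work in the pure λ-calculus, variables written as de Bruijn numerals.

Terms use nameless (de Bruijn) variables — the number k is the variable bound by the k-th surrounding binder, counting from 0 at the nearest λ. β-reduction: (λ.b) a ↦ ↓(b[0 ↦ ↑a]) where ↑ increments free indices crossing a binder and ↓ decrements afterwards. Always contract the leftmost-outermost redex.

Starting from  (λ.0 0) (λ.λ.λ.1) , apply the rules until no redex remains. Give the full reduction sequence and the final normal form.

  start: (λ.0 0) (λ.λ.λ.1)
  [1] (λ.λ.λ.1) (λ.λ.λ.1)
  [2] λ.λ.1

Answer: normal form = λ.λ.1  (in 2 steps)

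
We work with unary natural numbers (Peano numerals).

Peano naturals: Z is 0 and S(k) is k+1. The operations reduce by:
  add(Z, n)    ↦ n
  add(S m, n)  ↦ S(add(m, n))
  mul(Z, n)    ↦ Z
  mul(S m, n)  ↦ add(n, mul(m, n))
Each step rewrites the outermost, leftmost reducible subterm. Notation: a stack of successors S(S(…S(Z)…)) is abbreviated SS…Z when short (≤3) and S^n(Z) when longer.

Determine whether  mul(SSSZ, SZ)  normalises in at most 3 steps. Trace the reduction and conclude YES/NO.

  start: mul(SSSZ, SZ)
  →1  add(SZ, mul(SSZ, SZ))
  →2  S(add(Z, mul(SSZ, SZ)))
  →3  S(mul(SSZ, SZ))

Answer: NO — after 3 steps the term is S(mul(SSZ, SZ)), not yet normal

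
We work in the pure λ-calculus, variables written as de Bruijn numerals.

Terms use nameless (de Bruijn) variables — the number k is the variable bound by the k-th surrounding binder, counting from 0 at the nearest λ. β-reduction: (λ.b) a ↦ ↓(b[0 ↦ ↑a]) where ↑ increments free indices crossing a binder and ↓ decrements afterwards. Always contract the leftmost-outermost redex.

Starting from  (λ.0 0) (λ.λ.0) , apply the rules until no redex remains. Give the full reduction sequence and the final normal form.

  start: (λ.0 0) (λ.λ.0)
  [1] (λ.λ.0) (λ.λ.0)
  [2] λ.0

Answer: normal form = λ.0  (in 2 steps)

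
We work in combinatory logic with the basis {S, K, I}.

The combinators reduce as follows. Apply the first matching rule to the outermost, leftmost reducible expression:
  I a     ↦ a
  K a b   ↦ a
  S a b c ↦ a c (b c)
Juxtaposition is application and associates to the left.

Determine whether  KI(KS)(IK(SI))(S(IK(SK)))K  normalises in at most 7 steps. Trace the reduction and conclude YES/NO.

  start: KI(KS)(IK(SI))(S(IK(SK)))K
  step 1: I(IK(SI))(S(IK(SK)))K
  step 2: IK(SI)(S(IK(SK)))K
  step 3: K(SI)(S(IK(SK)))K
  step 4: SIK

Answer: YES — reaches normal form SIK in 4 ≤ 7 steps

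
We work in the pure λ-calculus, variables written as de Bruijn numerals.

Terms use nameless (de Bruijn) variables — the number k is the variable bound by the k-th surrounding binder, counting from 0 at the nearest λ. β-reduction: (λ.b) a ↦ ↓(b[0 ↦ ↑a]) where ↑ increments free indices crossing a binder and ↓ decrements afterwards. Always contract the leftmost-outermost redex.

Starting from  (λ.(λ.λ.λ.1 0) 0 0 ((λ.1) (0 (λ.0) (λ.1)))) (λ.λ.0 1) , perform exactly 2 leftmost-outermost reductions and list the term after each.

  start: (λ.(λ.λ.λ.1 0) 0 0 ((λ.1) (0 (λ.0) (λ.1)))) (λ.λ.0 1)
  step 1: (λ.λ.λ.1 0) (λ.λ.0 1) (λ.λ.0 1) ((λ.λ.λ.0 1) ((λ.λ.0 1) (λ.0) (λ.λ.λ.0 1)))
  step 2: (λ.λ.1 0) (λ.λ.0 1) ((λ.λ.λ.0 1) ((λ.λ.0 1) (λ.0) (λ.λ.λ.0 1)))

Answer: after 2 steps: (λ.λ.1 0) (λ.λ.0 1) ((λ.λ.λ.0 1) ((λ.λ.0 1) (λ.0) (λ.λ.λ.0 1)))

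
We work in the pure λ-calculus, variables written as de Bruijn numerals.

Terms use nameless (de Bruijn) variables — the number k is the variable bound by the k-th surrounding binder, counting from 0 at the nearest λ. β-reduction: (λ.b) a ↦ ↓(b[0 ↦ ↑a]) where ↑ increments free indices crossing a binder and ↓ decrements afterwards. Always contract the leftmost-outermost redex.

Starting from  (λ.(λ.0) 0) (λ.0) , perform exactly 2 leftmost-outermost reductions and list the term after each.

Answer: after 2 steps: λ.0

Working:
  start: (λ.(λ.0) 0) (λ.0)
  [1] (λ.0) (λ.0)
  [2] λ.0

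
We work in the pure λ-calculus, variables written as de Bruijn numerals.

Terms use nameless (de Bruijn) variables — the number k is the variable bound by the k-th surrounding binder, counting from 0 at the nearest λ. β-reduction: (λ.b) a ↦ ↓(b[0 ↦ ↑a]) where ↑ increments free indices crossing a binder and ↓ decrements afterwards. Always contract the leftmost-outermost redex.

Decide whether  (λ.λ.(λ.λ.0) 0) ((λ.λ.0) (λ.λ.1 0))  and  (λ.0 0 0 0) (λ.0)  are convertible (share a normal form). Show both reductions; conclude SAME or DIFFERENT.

Term A:
  start: (λ.λ.(λ.λ.0) 0) ((λ.λ.0) (λ.λ.1 0))
  step 1: λ.(λ.λ.0) 0
  step 2: λ.λ.0

Term B:
  start: (λ.0 0 0 0) (λ.0)
  step 1: (λ.0) (λ.0) (λ.0) (λ.0)
  step 2: (λ.0) (λ.0) (λ.0)
  step 3: (λ.0) (λ.0)
  step 4: λ.0

Answer: DIFFERENT — A ⇓ λ.λ.0, B ⇓ λ.0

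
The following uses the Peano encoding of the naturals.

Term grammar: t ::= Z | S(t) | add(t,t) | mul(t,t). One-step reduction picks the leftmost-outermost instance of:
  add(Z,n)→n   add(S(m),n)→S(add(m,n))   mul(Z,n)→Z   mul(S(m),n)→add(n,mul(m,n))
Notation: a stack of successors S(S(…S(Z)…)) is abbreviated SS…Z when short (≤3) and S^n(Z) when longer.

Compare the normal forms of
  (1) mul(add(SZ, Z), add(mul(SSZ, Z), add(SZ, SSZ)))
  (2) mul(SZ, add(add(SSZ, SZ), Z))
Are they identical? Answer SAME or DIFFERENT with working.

Answer: SAME — A ⇓ SSSZ, B ⇓ SSSZ

Reduction:
Term A:
  start: mul(add(SZ, Z), add(mul(SSZ, Z), add(SZ, SSZ)))
  [1] mul(S(add(Z, Z)), add(mul(SSZ, Z), add(SZ, SSZ)))
  [2] add(add(mul(SSZ, Z), add(SZ, SSZ)), mul(add(Z, Z), add(mul(SSZ, Z), add(SZ, SSZ))))
  [3] add(add(add(Z, mul(SZ, Z)), add(SZ, SSZ)), mul(add(Z, Z), add(mul(SSZ, Z), add(SZ, SSZ))))
  [4] add(add(mul(SZ, Z), add(SZ, SSZ)), mul(add(Z, Z), add(mul(SSZ, Z), add(SZ, SSZ))))
  [5] add(add(add(Z, mul(Z, Z)), add(SZ, SSZ)), mul(add(Z, Z), add(mul(SSZ, Z), add(SZ, SSZ))))
  [6] add(add(mul(Z, Z), add(SZ, SSZ)), mul(add(Z, Z), add(mul(SSZ, Z), add(SZ, SSZ))))
  [7] add(add(Z, add(SZ, SSZ)), mul(add(Z, Z), add(mul(SSZ, Z), add(SZ, SSZ))))
  [8] add(add(SZ, SSZ), mul(add(Z, Z), add(mul(SSZ, Z), add(SZ, SSZ))))
  [9] add(S(add(Z, SSZ)), mul(add(Z, Z), add(mul(SSZ, Z), add(SZ, SSZ))))
  [10] S(add(add(Z, SSZ), mul(add(Z, Z), add(mul(SSZ, Z), add(SZ, SSZ)))))
  [11] S(add(SSZ, mul(add(Z, Z), add(mul(SSZ, Z), add(SZ, SSZ)))))
  [12] S(S(add(SZ, mul(add(Z, Z), add(mul(SSZ, Z), add(SZ, SSZ))))))
  [13] S(S(S(add(Z, mul(add(Z, Z), add(mul(SSZ, Z), add(SZ, SSZ)))))))
  [14] S(S(S(mul(add(Z, Z), add(mul(SSZ, Z), add(SZ, SSZ))))))
  [15] S(S(S(mul(Z, add(mul(SSZ, Z), add(SZ, SSZ))))))
  [16] SSSZ

Term B:
  start: mul(SZ, add(add(SSZ, SZ), Z))
  [1] add(add(add(SSZ, SZ), Z), mul(Z, add(add(SSZ, SZ), Z)))
  [2] add(add(S(add(SZ, SZ)), Z), mul(Z, add(add(SSZ, SZ), Z)))
  [3] add(S(add(add(SZ, SZ), Z)), mul(Z, add(add(SSZ, SZ), Z)))
  [4] S(add(add(add(SZ, SZ), Z), mul(Z, add(add(SSZ, SZ), Z))))
  [5] S(add(add(S(add(Z, SZ)), Z), mul(Z, add(add(SSZ, SZ), Z))))
  [6] S(add(S(add(add(Z, SZ), Z)), mul(Z, add(add(SSZ, SZ), Z))))
  [7] S(S(add(add(add(Z, SZ), Z), mul(Z, add(add(SSZ, SZ), Z)))))
  [8] S(S(add(add(SZ, Z), mul(Z, add(add(SSZ, SZ), Z)))))
  [9] S(S(add(S(add(Z, Z)), mul(Z, add(add(SSZ, SZ), Z)))))
  [10] S(S(S(add(add(Z, Z), mul(Z, add(add(SSZ, SZ), Z))))))
  [11] S(S(S(add(Z, mul(Z, add(add(SSZ, SZ), Z))))))
  [12] S(S(S(mul(Z, add(add(SSZ, SZ), Z)))))
  [13] SSSZ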